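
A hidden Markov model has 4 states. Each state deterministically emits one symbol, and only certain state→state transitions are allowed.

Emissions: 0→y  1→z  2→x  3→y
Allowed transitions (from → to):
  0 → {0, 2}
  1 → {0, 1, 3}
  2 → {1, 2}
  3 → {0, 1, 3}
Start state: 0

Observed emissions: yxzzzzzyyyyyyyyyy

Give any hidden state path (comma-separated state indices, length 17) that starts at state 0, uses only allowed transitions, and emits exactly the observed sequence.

  t0 'y' -> {0,3}, take 0 (start)
  t1 'x' -> {2}, take 2 (0->2 ok)
  t2 'z' -> {1}, take 1 (2->1 ok)
  t3 'z' -> {1}, take 1 (1->1 ok)
  t4 'z' -> {1}, take 1 (1->1 ok)
  t5 'z' -> {1}, take 1 (1->1 ok)
  t6 'z' -> {1}, take 1 (1->1 ok)
  t7 'y' -> {0,3}, take 3 (1->3 ok)
  t8 'y' -> {0,3}, take 3 (3->3 ok)
  t9 'y' -> {0,3}, take 3 (3->3 ok)
  t10 'y' -> {0,3}, take 3 (3->3 ok)
  t11 'y' -> {0,3}, take 0 (3->0 ok)
  t12 'y' -> {0,3}, take 0 (0->0 ok)
  t13 'y' -> {0,3}, take 0 (0->0 ok)
  t14 'y' -> {0,3}, take 0 (0->0 ok)
  t15 'y' -> {0,3}, take 0 (0->0 ok)
  t16 'y' -> {0,3}, take 0 (0->0 ok)

0,2,1,1,1,1,1,3,3,3,3,0,0,0,0,0,0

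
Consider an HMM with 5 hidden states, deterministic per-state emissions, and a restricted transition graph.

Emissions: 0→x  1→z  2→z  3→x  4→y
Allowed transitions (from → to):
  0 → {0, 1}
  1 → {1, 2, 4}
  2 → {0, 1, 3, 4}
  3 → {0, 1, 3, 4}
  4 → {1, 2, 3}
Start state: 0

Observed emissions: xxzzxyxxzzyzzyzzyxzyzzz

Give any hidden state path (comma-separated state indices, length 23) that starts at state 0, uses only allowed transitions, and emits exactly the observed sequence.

0,0,1,2,3,4,3,0,1,1,4,1,1,4,2,1,4,3,1,4,2,1,1

  [0] x  {0,3}  => 0  start
  [1] x  {0,3}  => 0  0->0 ok
  [2] z  {1,2}  => 1  0->1 ok
  [3] z  {1,2}  => 2  1->2 ok
  [4] x  {0,3}  => 3  2->3 ok
  [5] y  {4}  => 4  3->4 ok
  [6] x  {0,3}  => 3  4->3 ok
  [7] x  {0,3}  => 0  3->0 ok
  [8] z  {1,2}  => 1  0->1 ok
  [9] z  {1,2}  => 1  1->1 ok
  [10] y  {4}  => 4  1->4 ok
  [11] z  {1,2}  => 1  4->1 ok
  [12] z  {1,2}  => 1  1->1 ok
  [13] y  {4}  => 4  1->4 ok
  [14] z  {1,2}  => 2  4->2 ok
  [15] z  {1,2}  => 1  2->1 ok
  [16] y  {4}  => 4  1->4 ok
  [17] x  {0,3}  => 3  4->3 ok
  [18] z  {1,2}  => 1  3->1 ok
  [19] y  {4}  => 4  1->4 ok
  [20] z  {1,2}  => 2  4->2 ok
  [21] z  {1,2}  => 1  2->1 ok
  [22] z  {1,2}  => 1  1->1 ok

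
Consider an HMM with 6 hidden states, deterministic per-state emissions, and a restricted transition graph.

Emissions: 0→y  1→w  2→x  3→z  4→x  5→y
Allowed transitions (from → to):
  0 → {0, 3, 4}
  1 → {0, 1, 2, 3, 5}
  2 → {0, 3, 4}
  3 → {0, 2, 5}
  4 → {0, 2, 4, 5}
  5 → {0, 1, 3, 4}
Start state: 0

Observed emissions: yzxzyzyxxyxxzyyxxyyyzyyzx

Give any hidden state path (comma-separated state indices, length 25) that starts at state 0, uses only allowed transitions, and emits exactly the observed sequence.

0,3,2,3,5,3,5,4,4,5,4,2,3,5,0,4,2,0,0,0,3,0,0,3,2

  pos 0: y in {0,5}, choose 0; start
  pos 1: z in {3}, choose 3; 0->3 ok
  pos 2: x in {2,4}, choose 2; 3->2 ok
  pos 3: z in {3}, choose 3; 2->3 ok
  pos 4: y in {0,5}, choose 5; 3->5 ok
  pos 5: z in {3}, choose 3; 5->3 ok
  pos 6: y in {0,5}, choose 5; 3->5 ok
  pos 7: x in {2,4}, choose 4; 5->4 ok
  pos 8: x in {2,4}, choose 4; 4->4 ok
  pos 9: y in {0,5}, choose 5; 4->5 ok
  pos 10: x in {2,4}, choose 4; 5->4 ok
  pos 11: x in {2,4}, choose 2; 4->2 ok
  pos 12: z in {3}, choose 3; 2->3 ok
  pos 13: y in {0,5}, choose 5; 3->5 ok
  pos 14: y in {0,5}, choose 0; 5->0 ok
  pos 15: x in {2,4}, choose 4; 0->4 ok
  pos 16: x in {2,4}, choose 2; 4->2 ok
  pos 17: y in {0,5}, choose 0; 2->0 ok
  pos 18: y in {0,5}, choose 0; 0->0 ok
  pos 19: y in {0,5}, choose 0; 0->0 ok
  pos 20: z in {3}, choose 3; 0->3 ok
  pos 21: y in {0,5}, choose 0; 3->0 ok
  pos 22: y in {0,5}, choose 0; 0->0 ok
  pos 23: z in {3}, choose 3; 0->3 ok
  pos 24: x in {2,4}, choose 2; 3->2 ok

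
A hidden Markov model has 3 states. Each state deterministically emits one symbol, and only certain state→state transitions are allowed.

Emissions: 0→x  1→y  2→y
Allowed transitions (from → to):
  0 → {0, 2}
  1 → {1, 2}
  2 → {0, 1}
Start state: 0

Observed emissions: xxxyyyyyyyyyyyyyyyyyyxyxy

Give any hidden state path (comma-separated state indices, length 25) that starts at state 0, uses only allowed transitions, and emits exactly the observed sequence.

0,0,0,2,1,1,1,2,1,1,1,1,2,1,2,1,1,2,1,1,2,0,2,0,2

  0: obs=x cand={0} pick 0 [start]
  1: obs=x cand={0} pick 0 [0->0 ok]
  2: obs=x cand={0} pick 0 [0->0 ok]
  3: obs=y cand={1,2} pick 2 [0->2 ok]
  4: obs=y cand={1,2} pick 1 [2->1 ok]
  5: obs=y cand={1,2} pick 1 [1->1 ok]
  6: obs=y cand={1,2} pick 1 [1->1 ok]
  7: obs=y cand={1,2} pick 2 [1->2 ok]
  8: obs=y cand={1,2} pick 1 [2->1 ok]
  9: obs=y cand={1,2} pick 1 [1->1 ok]
  10: obs=y cand={1,2} pick 1 [1->1 ok]
  11: obs=y cand={1,2} pick 1 [1->1 ok]
  12: obs=y cand={1,2} pick 2 [1->2 ok]
  13: obs=y cand={1,2} pick 1 [2->1 ok]
  14: obs=y cand={1,2} pick 2 [1->2 ok]
  15: obs=y cand={1,2} pick 1 [2->1 ok]
  16: obs=y cand={1,2} pick 1 [1->1 ok]
  17: obs=y cand={1,2} pick 2 [1->2 ok]
  18: obs=y cand={1,2} pick 1 [2->1 ok]
  19: obs=y cand={1,2} pick 1 [1->1 ok]
  20: obs=y cand={1,2} pick 2 [1->2 ok]
  21: obs=x cand={0} pick 0 [2->0 ok]
  22: obs=y cand={1,2} pick 2 [0->2 ok]
  23: obs=x cand={0} pick 0 [2->0 ok]
  24: obs=y cand={1,2} pick 2 [0->2 ok]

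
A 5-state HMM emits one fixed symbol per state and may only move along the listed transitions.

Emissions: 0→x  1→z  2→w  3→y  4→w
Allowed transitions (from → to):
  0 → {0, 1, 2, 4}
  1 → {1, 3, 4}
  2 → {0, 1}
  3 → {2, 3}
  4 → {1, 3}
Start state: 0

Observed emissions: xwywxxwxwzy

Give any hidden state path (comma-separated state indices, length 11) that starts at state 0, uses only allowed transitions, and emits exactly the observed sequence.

0,4,3,2,0,0,2,0,4,1,3

  t0 'x' -> {0}, take 0 (start)
  t1 'w' -> {2,4}, take 4 (0->4 ok)
  t2 'y' -> {3}, take 3 (4->3 ok)
  t3 'w' -> {2,4}, take 2 (3->2 ok)
  t4 'x' -> {0}, take 0 (2->0 ok)
  t5 'x' -> {0}, take 0 (0->0 ok)
  t6 'w' -> {2,4}, take 2 (0->2 ok)
  t7 'x' -> {0}, take 0 (2->0 ok)
  t8 'w' -> {2,4}, take 4 (0->4 ok)
  t9 'z' -> {1}, take 1 (4->1 ok)
  t10 'y' -> {3}, take 3 (1->3 ok)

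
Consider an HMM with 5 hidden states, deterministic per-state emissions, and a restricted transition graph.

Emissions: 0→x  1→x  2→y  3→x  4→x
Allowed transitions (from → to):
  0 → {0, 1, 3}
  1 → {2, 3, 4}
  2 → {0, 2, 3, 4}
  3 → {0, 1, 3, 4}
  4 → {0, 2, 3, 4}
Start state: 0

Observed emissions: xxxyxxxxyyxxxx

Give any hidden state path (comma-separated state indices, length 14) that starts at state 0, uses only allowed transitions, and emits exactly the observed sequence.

0,3,4,2,4,0,3,1,2,2,4,4,0,1

  pos 0: x in {0,1,3,4}, choose 0; start
  pos 1: x in {0,1,3,4}, choose 3; 0->3 ok
  pos 2: x in {0,1,3,4}, choose 4; 3->4 ok
  pos 3: y in {2}, choose 2; 4->2 ok
  pos 4: x in {0,1,3,4}, choose 4; 2->4 ok
  pos 5: x in {0,1,3,4}, choose 0; 4->0 ok
  pos 6: x in {0,1,3,4}, choose 3; 0->3 ok
  pos 7: x in {0,1,3,4}, choose 1; 3->1 ok
  pos 8: y in {2}, choose 2; 1->2 ok
  pos 9: y in {2}, choose 2; 2->2 ok
  pos 10: x in {0,1,3,4}, choose 4; 2->4 ok
  pos 11: x in {0,1,3,4}, choose 4; 4->4 ok
  pos 12: x in {0,1,3,4}, choose 0; 4->0 ok
  pos 13: x in {0,1,3,4}, choose 1; 0->1 ok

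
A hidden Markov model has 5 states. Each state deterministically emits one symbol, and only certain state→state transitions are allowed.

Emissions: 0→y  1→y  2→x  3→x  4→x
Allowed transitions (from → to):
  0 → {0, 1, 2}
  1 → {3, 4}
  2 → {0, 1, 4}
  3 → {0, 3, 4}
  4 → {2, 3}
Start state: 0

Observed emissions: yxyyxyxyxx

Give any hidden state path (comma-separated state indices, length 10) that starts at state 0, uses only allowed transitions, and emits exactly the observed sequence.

  0: obs=y cand={0,1} pick 0 [start]
  1: obs=x cand={2,3,4} pick 2 [0->2 ok]
  2: obs=y cand={0,1} pick 0 [2->0 ok]
  3: obs=y cand={0,1} pick 1 [0->1 ok]
  4: obs=x cand={2,3,4} pick 3 [1->3 ok]
  5: obs=y cand={0,1} pick 0 [3->0 ok]
  6: obs=x cand={2,3,4} pick 2 [0->2 ok]
  7: obs=y cand={0,1} pick 1 [2->1 ok]
  8: obs=x cand={2,3,4} pick 4 [1->4 ok]
  9: obs=x cand={2,3,4} pick 2 [4->2 ok]

0,2,0,1,3,0,2,1,4,2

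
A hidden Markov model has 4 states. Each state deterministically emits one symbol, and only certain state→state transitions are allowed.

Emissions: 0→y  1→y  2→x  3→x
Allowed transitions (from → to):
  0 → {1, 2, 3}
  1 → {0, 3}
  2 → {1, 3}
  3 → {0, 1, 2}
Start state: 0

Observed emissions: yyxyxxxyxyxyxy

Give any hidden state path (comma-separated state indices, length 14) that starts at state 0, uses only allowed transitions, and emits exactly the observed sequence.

0,1,3,0,3,2,3,0,3,1,3,1,3,0

  [0] y  {0,1}  => 0  start
  [1] y  {0,1}  => 1  0->1 ok
  [2] x  {2,3}  => 3  1->3 ok
  [3] y  {0,1}  => 0  3->0 ok
  [4] x  {2,3}  => 3  0->3 ok
  [5] x  {2,3}  => 2  3->2 ok
  [6] x  {2,3}  => 3  2->3 ok
  [7] y  {0,1}  => 0  3->0 ok
  [8] x  {2,3}  => 3  0->3 ok
  [9] y  {0,1}  => 1  3->1 ok
  [10] x  {2,3}  => 3  1->3 ok
  [11] y  {0,1}  => 1  3->1 ok
  [12] x  {2,3}  => 3  1->3 ok
  [13] y  {0,1}  => 0  3->0 ok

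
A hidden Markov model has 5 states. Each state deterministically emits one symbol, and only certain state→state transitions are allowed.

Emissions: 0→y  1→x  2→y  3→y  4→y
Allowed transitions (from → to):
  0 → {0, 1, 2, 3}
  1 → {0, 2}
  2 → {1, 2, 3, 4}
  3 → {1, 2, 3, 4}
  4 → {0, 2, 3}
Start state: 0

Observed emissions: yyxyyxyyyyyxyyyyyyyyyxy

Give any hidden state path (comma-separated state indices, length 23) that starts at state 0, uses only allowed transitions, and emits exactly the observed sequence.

  t0 'y' -> {0,2,3,4}, take 0 (start)
  t1 'y' -> {0,2,3,4}, take 3 (0->3 ok)
  t2 'x' -> {1}, take 1 (3->1 ok)
  t3 'y' -> {0,2,3,4}, take 0 (1->0 ok)
  t4 'y' -> {0,2,3,4}, take 3 (0->3 ok)
  t5 'x' -> {1}, take 1 (3->1 ok)
  t6 'y' -> {0,2,3,4}, take 2 (1->2 ok)
  t7 'y' -> {0,2,3,4}, take 4 (2->4 ok)
  t8 'y' -> {0,2,3,4}, take 3 (4->3 ok)
  t9 'y' -> {0,2,3,4}, take 2 (3->2 ok)
  t10 'y' -> {0,2,3,4}, take 3 (2->3 ok)
  t11 'x' -> {1}, take 1 (3->1 ok)
  t12 'y' -> {0,2,3,4}, take 2 (1->2 ok)
  t13 'y' -> {0,2,3,4}, take 4 (2->4 ok)
  t14 'y' -> {0,2,3,4}, take 0 (4->0 ok)
  t15 'y' -> {0,2,3,4}, take 2 (0->2 ok)
  t16 'y' -> {0,2,3,4}, take 3 (2->3 ok)
  t17 'y' -> {0,2,3,4}, take 3 (3->3 ok)
  t18 'y' -> {0,2,3,4}, take 4 (3->4 ok)
  t19 'y' -> {0,2,3,4}, take 0 (4->0 ok)
  t20 'y' -> {0,2,3,4}, take 0 (0->0 ok)
  t21 'x' -> {1}, take 1 (0->1 ok)
  t22 'y' -> {0,2,3,4}, take 2 (1->2 ok)

0,3,1,0,3,1,2,4,3,2,3,1,2,4,0,2,3,3,4,0,0,1,2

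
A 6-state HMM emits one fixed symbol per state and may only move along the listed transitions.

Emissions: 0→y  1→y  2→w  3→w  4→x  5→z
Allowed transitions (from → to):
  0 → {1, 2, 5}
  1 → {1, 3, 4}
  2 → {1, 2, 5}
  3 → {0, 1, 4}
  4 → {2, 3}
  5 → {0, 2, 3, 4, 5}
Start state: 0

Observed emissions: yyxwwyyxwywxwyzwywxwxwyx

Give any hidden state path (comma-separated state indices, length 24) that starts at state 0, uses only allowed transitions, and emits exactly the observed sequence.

0,1,4,2,2,1,1,4,3,1,3,4,3,0,5,3,1,3,4,3,4,3,1,4

  [0] y  {0,1}  => 0  start
  [1] y  {0,1}  => 1  0->1 ok
  [2] x  {4}  => 4  1->4 ok
  [3] w  {2,3}  => 2  4->2 ok
  [4] w  {2,3}  => 2  2->2 ok
  [5] y  {0,1}  => 1  2->1 ok
  [6] y  {0,1}  => 1  1->1 ok
  [7] x  {4}  => 4  1->4 ok
  [8] w  {2,3}  => 3  4->3 ok
  [9] y  {0,1}  => 1  3->1 ok
  [10] w  {2,3}  => 3  1->3 ok
  [11] x  {4}  => 4  3->4 ok
  [12] w  {2,3}  => 3  4->3 ok
  [13] y  {0,1}  => 0  3->0 ok
  [14] z  {5}  => 5  0->5 ok
  [15] w  {2,3}  => 3  5->3 ok
  [16] y  {0,1}  => 1  3->1 ok
  [17] w  {2,3}  => 3  1->3 ok
  [18] x  {4}  => 4  3->4 ok
  [19] w  {2,3}  => 3  4->3 ok
  [20] x  {4}  => 4  3->4 ok
  [21] w  {2,3}  => 3  4->3 ok
  [22] y  {0,1}  => 1  3->1 ok
  [23] x  {4}  => 4  1->4 ok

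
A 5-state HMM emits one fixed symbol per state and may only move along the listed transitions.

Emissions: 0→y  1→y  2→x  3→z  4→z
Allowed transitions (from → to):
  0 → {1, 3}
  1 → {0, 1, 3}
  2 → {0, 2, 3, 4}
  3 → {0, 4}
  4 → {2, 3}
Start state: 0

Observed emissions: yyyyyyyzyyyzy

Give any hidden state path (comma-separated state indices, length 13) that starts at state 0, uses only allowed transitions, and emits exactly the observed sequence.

0,1,1,1,0,1,0,3,0,1,0,3,0

  [0] y  {0,1}  => 0  start
  [1] y  {0,1}  => 1  0->1 ok
  [2] y  {0,1}  => 1  1->1 ok
  [3] y  {0,1}  => 1  1->1 ok
  [4] y  {0,1}  => 0  1->0 ok
  [5] y  {0,1}  => 1  0->1 ok
  [6] y  {0,1}  => 0  1->0 ok
  [7] z  {3,4}  => 3  0->3 ok
  [8] y  {0,1}  => 0  3->0 ok
  [9] y  {0,1}  => 1  0->1 ok
  [10] y  {0,1}  => 0  1->0 ok
  [11] z  {3,4}  => 3  0->3 ok
  [12] y  {0,1}  => 0  3->0 ok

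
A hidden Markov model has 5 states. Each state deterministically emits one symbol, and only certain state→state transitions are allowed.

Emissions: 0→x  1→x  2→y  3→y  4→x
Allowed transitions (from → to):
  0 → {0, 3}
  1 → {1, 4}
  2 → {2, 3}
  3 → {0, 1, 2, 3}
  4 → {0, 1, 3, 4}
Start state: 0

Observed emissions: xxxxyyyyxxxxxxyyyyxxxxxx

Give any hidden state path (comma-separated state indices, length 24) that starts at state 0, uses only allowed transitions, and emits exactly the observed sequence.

  [0] x  {0,1,4}  => 0  start
  [1] x  {0,1,4}  => 0  0->0 ok
  [2] x  {0,1,4}  => 0  0->0 ok
  [3] x  {0,1,4}  => 0  0->0 ok
  [4] y  {2,3}  => 3  0->3 ok
  [5] y  {2,3}  => 2  3->2 ok
  [6] y  {2,3}  => 2  2->2 ok
  [7] y  {2,3}  => 3  2->3 ok
  [8] x  {0,1,4}  => 1  3->1 ok
  [9] x  {0,1,4}  => 4  1->4 ok
  [10] x  {0,1,4}  => 0  4->0 ok
  [11] x  {0,1,4}  => 0  0->0 ok
  [12] x  {0,1,4}  => 0  0->0 ok
  [13] x  {0,1,4}  => 0  0->0 ok
  [14] y  {2,3}  => 3  0->3 ok
  [15] y  {2,3}  => 3  3->3 ok
  [16] y  {2,3}  => 2  3->2 ok
  [17] y  {2,3}  => 3  2->3 ok
  [18] x  {0,1,4}  => 1  3->1 ok
  [19] x  {0,1,4}  => 1  1->1 ok
  [20] x  {0,1,4}  => 1  1->1 ok
  [21] x  {0,1,4}  => 1  1->1 ok
  [22] x  {0,1,4}  => 4  1->4 ok
  [23] x  {0,1,4}  => 1  4->1 ok

0,0,0,0,3,2,2,3,1,4,0,0,0,0,3,3,2,3,1,1,1,1,4,1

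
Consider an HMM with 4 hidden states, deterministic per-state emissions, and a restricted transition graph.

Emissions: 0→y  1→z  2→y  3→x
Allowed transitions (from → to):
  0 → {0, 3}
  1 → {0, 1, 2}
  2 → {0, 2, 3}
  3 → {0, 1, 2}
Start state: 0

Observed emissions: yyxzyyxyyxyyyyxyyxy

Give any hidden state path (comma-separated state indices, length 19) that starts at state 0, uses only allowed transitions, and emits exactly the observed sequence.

0,0,3,1,2,2,3,0,0,3,0,0,0,0,3,2,0,3,2

  [0] y  {0,2}  => 0  start
  [1] y  {0,2}  => 0  0->0 ok
  [2] x  {3}  => 3  0->3 ok
  [3] z  {1}  => 1  3->1 ok
  [4] y  {0,2}  => 2  1->2 ok
  [5] y  {0,2}  => 2  2->2 ok
  [6] x  {3}  => 3  2->3 ok
  [7] y  {0,2}  => 0  3->0 ok
  [8] y  {0,2}  => 0  0->0 ok
  [9] x  {3}  => 3  0->3 ok
  [10] y  {0,2}  => 0  3->0 ok
  [11] y  {0,2}  => 0  0->0 ok
  [12] y  {0,2}  => 0  0->0 ok
  [13] y  {0,2}  => 0  0->0 ok
  [14] x  {3}  => 3  0->3 ok
  [15] y  {0,2}  => 2  3->2 ok
  [16] y  {0,2}  => 0  2->0 ok
  [17] x  {3}  => 3  0->3 ok
  [18] y  {0,2}  => 2  3->2 ok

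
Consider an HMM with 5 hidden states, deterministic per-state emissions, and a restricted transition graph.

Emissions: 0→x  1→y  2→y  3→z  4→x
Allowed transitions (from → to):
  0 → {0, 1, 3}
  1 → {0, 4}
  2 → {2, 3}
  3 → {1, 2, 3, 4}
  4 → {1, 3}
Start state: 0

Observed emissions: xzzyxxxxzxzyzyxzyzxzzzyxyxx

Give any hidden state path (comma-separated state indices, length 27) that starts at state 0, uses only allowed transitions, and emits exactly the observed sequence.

  [0] x  {0,4}  => 0  start
  [1] z  {3}  => 3  0->3 ok
  [2] z  {3}  => 3  3->3 ok
  [3] y  {1,2}  => 1  3->1 ok
  [4] x  {0,4}  => 0  1->0 ok
  [5] x  {0,4}  => 0  0->0 ok
  [6] x  {0,4}  => 0  0->0 ok
  [7] x  {0,4}  => 0  0->0 ok
  [8] z  {3}  => 3  0->3 ok
  [9] x  {0,4}  => 4  3->4 ok
  [10] z  {3}  => 3  4->3 ok
  [11] y  {1,2}  => 2  3->2 ok
  [12] z  {3}  => 3  2->3 ok
  [13] y  {1,2}  => 1  3->1 ok
  [14] x  {0,4}  => 0  1->0 ok
  [15] z  {3}  => 3  0->3 ok
  [16] y  {1,2}  => 2  3->2 ok
  [17] z  {3}  => 3  2->3 ok
  [18] x  {0,4}  => 4  3->4 ok
  [19] z  {3}  => 3  4->3 ok
  [20] z  {3}  => 3  3->3 ok
  [21] z  {3}  => 3  3->3 ok
  [22] y  {1,2}  => 1  3->1 ok
  [23] x  {0,4}  => 4  1->4 ok
  [24] y  {1,2}  => 1  4->1 ok
  [25] x  {0,4}  => 0  1->0 ok
  [26] x  {0,4}  => 0  0->0 ok

0,3,3,1,0,0,0,0,3,4,3,2,3,1,0,3,2,3,4,3,3,3,1,4,1,0,0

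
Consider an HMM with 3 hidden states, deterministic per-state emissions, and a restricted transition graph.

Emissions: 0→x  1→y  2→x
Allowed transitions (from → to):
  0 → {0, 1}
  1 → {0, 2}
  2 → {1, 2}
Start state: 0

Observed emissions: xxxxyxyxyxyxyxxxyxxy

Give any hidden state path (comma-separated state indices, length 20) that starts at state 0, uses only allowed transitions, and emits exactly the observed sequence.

0,0,0,0,1,0,1,2,1,2,1,2,1,2,2,2,1,0,0,1

  [0] x  {0,2}  => 0  start
  [1] x  {0,2}  => 0  0->0 ok
  [2] x  {0,2}  => 0  0->0 ok
  [3] x  {0,2}  => 0  0->0 ok
  [4] y  {1}  => 1  0->1 ok
  [5] x  {0,2}  => 0  1->0 ok
  [6] y  {1}  => 1  0->1 ok
  [7] x  {0,2}  => 2  1->2 ok
  [8] y  {1}  => 1  2->1 ok
  [9] x  {0,2}  => 2  1->2 ok
  [10] y  {1}  => 1  2->1 ok
  [11] x  {0,2}  => 2  1->2 ok
  [12] y  {1}  => 1  2->1 ok
  [13] x  {0,2}  => 2  1->2 ok
  [14] x  {0,2}  => 2  2->2 ok
  [15] x  {0,2}  => 2  2->2 ok
  [16] y  {1}  => 1  2->1 ok
  [17] x  {0,2}  => 0  1->0 ok
  [18] x  {0,2}  => 0  0->0 ok
  [19] y  {1}  => 1  0->1 ok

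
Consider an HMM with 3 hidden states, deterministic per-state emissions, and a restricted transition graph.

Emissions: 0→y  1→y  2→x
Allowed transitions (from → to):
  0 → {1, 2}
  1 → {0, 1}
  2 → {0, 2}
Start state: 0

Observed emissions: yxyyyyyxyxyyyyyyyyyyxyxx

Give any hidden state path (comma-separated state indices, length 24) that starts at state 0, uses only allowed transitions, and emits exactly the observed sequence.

0,2,0,1,1,1,0,2,0,2,0,1,1,1,0,1,1,1,1,0,2,0,2,2

  pos 0: y in {0,1}, choose 0; start
  pos 1: x in {2}, choose 2; 0->2 ok
  pos 2: y in {0,1}, choose 0; 2->0 ok
  pos 3: y in {0,1}, choose 1; 0->1 ok
  pos 4: y in {0,1}, choose 1; 1->1 ok
  pos 5: y in {0,1}, choose 1; 1->1 ok
  pos 6: y in {0,1}, choose 0; 1->0 ok
  pos 7: x in {2}, choose 2; 0->2 ok
  pos 8: y in {0,1}, choose 0; 2->0 ok
  pos 9: x in {2}, choose 2; 0->2 ok
  pos 10: y in {0,1}, choose 0; 2->0 ok
  pos 11: y in {0,1}, choose 1; 0->1 ok
  pos 12: y in {0,1}, choose 1; 1->1 ok
  pos 13: y in {0,1}, choose 1; 1->1 ok
  pos 14: y in {0,1}, choose 0; 1->0 ok
  pos 15: y in {0,1}, choose 1; 0->1 ok
  pos 16: y in {0,1}, choose 1; 1->1 ok
  pos 17: y in {0,1}, choose 1; 1->1 ok
  pos 18: y in {0,1}, choose 1; 1->1 ok
  pos 19: y in {0,1}, choose 0; 1->0 ok
  pos 20: x in {2}, choose 2; 0->2 ok
  pos 21: y in {0,1}, choose 0; 2->0 ok
  pos 22: x in {2}, choose 2; 0->2 ok
  pos 23: x in {2}, choose 2; 2->2 ok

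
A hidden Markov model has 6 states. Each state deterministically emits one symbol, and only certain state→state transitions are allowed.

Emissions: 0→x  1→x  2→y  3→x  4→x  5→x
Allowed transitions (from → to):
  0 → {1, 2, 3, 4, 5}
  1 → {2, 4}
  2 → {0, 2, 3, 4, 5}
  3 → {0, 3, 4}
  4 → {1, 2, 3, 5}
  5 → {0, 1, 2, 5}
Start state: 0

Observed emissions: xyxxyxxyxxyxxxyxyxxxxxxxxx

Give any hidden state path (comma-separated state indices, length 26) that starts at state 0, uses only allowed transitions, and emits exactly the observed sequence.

  pos 0: x in {0,1,3,4,5}, choose 0; start
  pos 1: y in {2}, choose 2; 0->2 ok
  pos 2: x in {0,1,3,4,5}, choose 3; 2->3 ok
  pos 3: x in {0,1,3,4,5}, choose 0; 3->0 ok
  pos 4: y in {2}, choose 2; 0->2 ok
  pos 5: x in {0,1,3,4,5}, choose 3; 2->3 ok
  pos 6: x in {0,1,3,4,5}, choose 4; 3->4 ok
  pos 7: y in {2}, choose 2; 4->2 ok
  pos 8: x in {0,1,3,4,5}, choose 3; 2->3 ok
  pos 9: x in {0,1,3,4,5}, choose 4; 3->4 ok
  pos 10: y in {2}, choose 2; 4->2 ok
  pos 11: x in {0,1,3,4,5}, choose 4; 2->4 ok
  pos 12: x in {0,1,3,4,5}, choose 3; 4->3 ok
  pos 13: x in {0,1,3,4,5}, choose 0; 3->0 ok
  pos 14: y in {2}, choose 2; 0->2 ok
  pos 15: x in {0,1,3,4,5}, choose 4; 2->4 ok
  pos 16: y in {2}, choose 2; 4->2 ok
  pos 17: x in {0,1,3,4,5}, choose 4; 2->4 ok
  pos 18: x in {0,1,3,4,5}, choose 5; 4->5 ok
  pos 19: x in {0,1,3,4,5}, choose 1; 5->1 ok
  pos 20: x in {0,1,3,4,5}, choose 4; 1->4 ok
  pos 21: x in {0,1,3,4,5}, choose 5; 4->5 ok
  pos 22: x in {0,1,3,4,5}, choose 0; 5->0 ok
  pos 23: x in {0,1,3,4,5}, choose 5; 0->5 ok
  pos 24: x in {0,1,3,4,5}, choose 0; 5->0 ok
  pos 25: x in {0,1,3,4,5}, choose 1; 0->1 ok

0,2,3,0,2,3,4,2,3,4,2,4,3,0,2,4,2,4,5,1,4,5,0,5,0,1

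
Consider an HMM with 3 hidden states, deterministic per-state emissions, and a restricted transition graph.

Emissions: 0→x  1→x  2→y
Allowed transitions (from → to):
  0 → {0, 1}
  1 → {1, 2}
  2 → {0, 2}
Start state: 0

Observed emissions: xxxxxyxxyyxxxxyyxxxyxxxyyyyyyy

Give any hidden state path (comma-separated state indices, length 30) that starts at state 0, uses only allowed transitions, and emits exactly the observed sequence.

0,0,0,0,1,2,0,1,2,2,0,0,0,1,2,2,0,1,1,2,0,0,1,2,2,2,2,2,2,2

  0: obs=x cand={0,1} pick 0 [start]
  1: obs=x cand={0,1} pick 0 [0->0 ok]
  2: obs=x cand={0,1} pick 0 [0->0 ok]
  3: obs=x cand={0,1} pick 0 [0->0 ok]
  4: obs=x cand={0,1} pick 1 [0->1 ok]
  5: obs=y cand={2} pick 2 [1->2 ok]
  6: obs=x cand={0,1} pick 0 [2->0 ok]
  7: obs=x cand={0,1} pick 1 [0->1 ok]
  8: obs=y cand={2} pick 2 [1->2 ok]
  9: obs=y cand={2} pick 2 [2->2 ok]
  10: obs=x cand={0,1} pick 0 [2->0 ok]
  11: obs=x cand={0,1} pick 0 [0->0 ok]
  12: obs=x cand={0,1} pick 0 [0->0 ok]
  13: obs=x cand={0,1} pick 1 [0->1 ok]
  14: obs=y cand={2} pick 2 [1->2 ok]
  15: obs=y cand={2} pick 2 [2->2 ok]
  16: obs=x cand={0,1} pick 0 [2->0 ok]
  17: obs=x cand={0,1} pick 1 [0->1 ok]
  18: obs=x cand={0,1} pick 1 [1->1 ok]
  19: obs=y cand={2} pick 2 [1->2 ok]
  20: obs=x cand={0,1} pick 0 [2->0 ok]
  21: obs=x cand={0,1} pick 0 [0->0 ok]
  22: obs=x cand={0,1} pick 1 [0->1 ok]
  23: obs=y cand={2} pick 2 [1->2 ok]
  24: obs=y cand={2} pick 2 [2->2 ok]
  25: obs=y cand={2} pick 2 [2->2 ok]
  26: obs=y cand={2} pick 2 [2->2 ok]
  27: obs=y cand={2} pick 2 [2->2 ok]
  28: obs=y cand={2} pick 2 [2->2 ok]
  29: obs=y cand={2} pick 2 [2->2 ok]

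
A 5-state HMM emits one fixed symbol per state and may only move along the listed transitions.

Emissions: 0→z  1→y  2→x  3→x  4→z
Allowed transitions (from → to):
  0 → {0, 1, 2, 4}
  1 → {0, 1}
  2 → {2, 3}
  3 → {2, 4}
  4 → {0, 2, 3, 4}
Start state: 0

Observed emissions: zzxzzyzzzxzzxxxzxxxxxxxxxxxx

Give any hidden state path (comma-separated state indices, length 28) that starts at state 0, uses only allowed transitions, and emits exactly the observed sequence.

0,4,3,4,0,1,0,0,4,3,4,4,2,2,3,4,2,2,2,3,2,2,2,2,2,2,2,3

  pos 0: z in {0,4}, choose 0; start
  pos 1: z in {0,4}, choose 4; 0->4 ok
  pos 2: x in {2,3}, choose 3; 4->3 ok
  pos 3: z in {0,4}, choose 4; 3->4 ok
  pos 4: z in {0,4}, choose 0; 4->0 ok
  pos 5: y in {1}, choose 1; 0->1 ok
  pos 6: z in {0,4}, choose 0; 1->0 ok
  pos 7: z in {0,4}, choose 0; 0->0 ok
  pos 8: z in {0,4}, choose 4; 0->4 ok
  pos 9: x in {2,3}, choose 3; 4->3 ok
  pos 10: z in {0,4}, choose 4; 3->4 ok
  pos 11: z in {0,4}, choose 4; 4->4 ok
  pos 12: x in {2,3}, choose 2; 4->2 ok
  pos 13: x in {2,3}, choose 2; 2->2 ok
  pos 14: x in {2,3}, choose 3; 2->3 ok
  pos 15: z in {0,4}, choose 4; 3->4 ok
  pos 16: x in {2,3}, choose 2; 4->2 ok
  pos 17: x in {2,3}, choose 2; 2->2 ok
  pos 18: x in {2,3}, choose 2; 2->2 ok
  pos 19: x in {2,3}, choose 3; 2->3 ok
  pos 20: x in {2,3}, choose 2; 3->2 ok
  pos 21: x in {2,3}, choose 2; 2->2 ok
  pos 22: x in {2,3}, choose 2; 2->2 ok
  pos 23: x in {2,3}, choose 2; 2->2 ok
  pos 24: x in {2,3}, choose 2; 2->2 ok
  pos 25: x in {2,3}, choose 2; 2->2 ok
  pos 26: x in {2,3}, choose 2; 2->2 ok
  pos 27: x in {2,3}, choose 3; 2->3 ok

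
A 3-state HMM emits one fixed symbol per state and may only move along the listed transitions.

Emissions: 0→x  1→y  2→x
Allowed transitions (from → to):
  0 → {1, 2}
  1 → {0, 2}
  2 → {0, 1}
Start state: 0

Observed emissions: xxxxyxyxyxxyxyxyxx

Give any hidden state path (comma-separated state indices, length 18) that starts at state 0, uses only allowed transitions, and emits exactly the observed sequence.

0,2,0,2,1,2,1,0,1,2,0,1,2,1,0,1,0,2

  t0 'x' -> {0,2}, take 0 (start)
  t1 'x' -> {0,2}, take 2 (0->2 ok)
  t2 'x' -> {0,2}, take 0 (2->0 ok)
  t3 'x' -> {0,2}, take 2 (0->2 ok)
  t4 'y' -> {1}, take 1 (2->1 ok)
  t5 'x' -> {0,2}, take 2 (1->2 ok)
  t6 'y' -> {1}, take 1 (2->1 ok)
  t7 'x' -> {0,2}, take 0 (1->0 ok)
  t8 'y' -> {1}, take 1 (0->1 ok)
  t9 'x' -> {0,2}, take 2 (1->2 ok)
  t10 'x' -> {0,2}, take 0 (2->0 ok)
  t11 'y' -> {1}, take 1 (0->1 ok)
  t12 'x' -> {0,2}, take 2 (1->2 ok)
  t13 'y' -> {1}, take 1 (2->1 ok)
  t14 'x' -> {0,2}, take 0 (1->0 ok)
  t15 'y' -> {1}, take 1 (0->1 ok)
  t16 'x' -> {0,2}, take 0 (1->0 ok)
  t17 'x' -> {0,2}, take 2 (0->2 ok)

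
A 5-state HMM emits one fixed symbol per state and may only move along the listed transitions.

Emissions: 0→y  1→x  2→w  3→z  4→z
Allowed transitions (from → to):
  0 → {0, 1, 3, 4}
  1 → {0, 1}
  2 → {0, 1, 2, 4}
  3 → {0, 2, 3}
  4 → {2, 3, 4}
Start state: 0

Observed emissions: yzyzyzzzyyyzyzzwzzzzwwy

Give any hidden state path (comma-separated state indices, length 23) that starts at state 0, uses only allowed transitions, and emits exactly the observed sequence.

  0: obs=y cand={0} pick 0 [start]
  1: obs=z cand={3,4} pick 3 [0->3 ok]
  2: obs=y cand={0} pick 0 [3->0 ok]
  3: obs=z cand={3,4} pick 3 [0->3 ok]
  4: obs=y cand={0} pick 0 [3->0 ok]
  5: obs=z cand={3,4} pick 4 [0->4 ok]
  6: obs=z cand={3,4} pick 3 [4->3 ok]
  7: obs=z cand={3,4} pick 3 [3->3 ok]
  8: obs=y cand={0} pick 0 [3->0 ok]
  9: obs=y cand={0} pick 0 [0->0 ok]
  10: obs=y cand={0} pick 0 [0->0 ok]
  11: obs=z cand={3,4} pick 3 [0->3 ok]
  12: obs=y cand={0} pick 0 [3->0 ok]
  13: obs=z cand={3,4} pick 4 [0->4 ok]
  14: obs=z cand={3,4} pick 3 [4->3 ok]
  15: obs=w cand={2} pick 2 [3->2 ok]
  16: obs=z cand={3,4} pick 4 [2->4 ok]
  17: obs=z cand={3,4} pick 4 [4->4 ok]
  18: obs=z cand={3,4} pick 4 [4->4 ok]
  19: obs=z cand={3,4} pick 4 [4->4 ok]
  20: obs=w cand={2} pick 2 [4->2 ok]
  21: obs=w cand={2} pick 2 [2->2 ok]
  22: obs=y cand={0} pick 0 [2->0 ok]

0,3,0,3,0,4,3,3,0,0,0,3,0,4,3,2,4,4,4,4,2,2,0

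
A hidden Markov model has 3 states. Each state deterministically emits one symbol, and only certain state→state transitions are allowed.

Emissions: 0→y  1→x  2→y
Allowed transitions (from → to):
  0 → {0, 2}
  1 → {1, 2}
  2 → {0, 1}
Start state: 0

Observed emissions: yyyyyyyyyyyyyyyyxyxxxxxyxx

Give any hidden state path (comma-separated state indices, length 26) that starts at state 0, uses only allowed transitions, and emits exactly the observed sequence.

  0: obs=y cand={0,2} pick 0 [start]
  1: obs=y cand={0,2} pick 0 [0->0 ok]
  2: obs=y cand={0,2} pick 2 [0->2 ok]
  3: obs=y cand={0,2} pick 0 [2->0 ok]
  4: obs=y cand={0,2} pick 2 [0->2 ok]
  5: obs=y cand={0,2} pick 0 [2->0 ok]
  6: obs=y cand={0,2} pick 2 [0->2 ok]
  7: obs=y cand={0,2} pick 0 [2->0 ok]
  8: obs=y cand={0,2} pick 0 [0->0 ok]
  9: obs=y cand={0,2} pick 2 [0->2 ok]
  10: obs=y cand={0,2} pick 0 [2->0 ok]
  11: obs=y cand={0,2} pick 2 [0->2 ok]
  12: obs=y cand={0,2} pick 0 [2->0 ok]
  13: obs=y cand={0,2} pick 2 [0->2 ok]
  14: obs=y cand={0,2} pick 0 [2->0 ok]
  15: obs=y cand={0,2} pick 2 [0->2 ok]
  16: obs=x cand={1} pick 1 [2->1 ok]
  17: obs=y cand={0,2} pick 2 [1->2 ok]
  18: obs=x cand={1} pick 1 [2->1 ok]
  19: obs=x cand={1} pick 1 [1->1 ok]
  20: obs=x cand={1} pick 1 [1->1 ok]
  21: obs=x cand={1} pick 1 [1->1 ok]
  22: obs=x cand={1} pick 1 [1->1 ok]
  23: obs=y cand={0,2} pick 2 [1->2 ok]
  24: obs=x cand={1} pick 1 [2->1 ok]
  25: obs=x cand={1} pick 1 [1->1 ok]

0,0,2,0,2,0,2,0,0,2,0,2,0,2,0,2,1,2,1,1,1,1,1,2,1,1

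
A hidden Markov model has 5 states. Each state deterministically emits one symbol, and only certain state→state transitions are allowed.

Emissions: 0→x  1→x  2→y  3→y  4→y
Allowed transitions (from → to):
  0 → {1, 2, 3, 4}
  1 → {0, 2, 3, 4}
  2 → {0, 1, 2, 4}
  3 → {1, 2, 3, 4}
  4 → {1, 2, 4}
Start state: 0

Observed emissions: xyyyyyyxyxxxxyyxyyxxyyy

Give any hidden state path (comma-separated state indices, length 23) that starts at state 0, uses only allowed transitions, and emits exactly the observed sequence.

  0: obs=x cand={0,1} pick 0 [start]
  1: obs=y cand={2,3,4} pick 3 [0->3 ok]
  2: obs=y cand={2,3,4} pick 2 [3->2 ok]
  3: obs=y cand={2,3,4} pick 4 [2->4 ok]
  4: obs=y cand={2,3,4} pick 4 [4->4 ok]
  5: obs=y cand={2,3,4} pick 4 [4->4 ok]
  6: obs=y cand={2,3,4} pick 4 [4->4 ok]
  7: obs=x cand={0,1} pick 1 [4->1 ok]
  8: obs=y cand={2,3,4} pick 4 [1->4 ok]
  9: obs=x cand={0,1} pick 1 [4->1 ok]
  10: obs=x cand={0,1} pick 0 [1->0 ok]
  11: obs=x cand={0,1} pick 1 [0->1 ok]
  12: obs=x cand={0,1} pick 0 [1->0 ok]
  13: obs=y cand={2,3,4} pick 4 [0->4 ok]
  14: obs=y cand={2,3,4} pick 2 [4->2 ok]
  15: obs=x cand={0,1} pick 0 [2->0 ok]
  16: obs=y cand={2,3,4} pick 2 [0->2 ok]
  17: obs=y cand={2,3,4} pick 2 [2->2 ok]
  18: obs=x cand={0,1} pick 0 [2->0 ok]
  19: obs=x cand={0,1} pick 1 [0->1 ok]
  20: obs=y cand={2,3,4} pick 3 [1->3 ok]
  21: obs=y cand={2,3,4} pick 3 [3->3 ok]
  22: obs=y cand={2,3,4} pick 4 [3->4 ok]

0,3,2,4,4,4,4,1,4,1,0,1,0,4,2,0,2,2,0,1,3,3,4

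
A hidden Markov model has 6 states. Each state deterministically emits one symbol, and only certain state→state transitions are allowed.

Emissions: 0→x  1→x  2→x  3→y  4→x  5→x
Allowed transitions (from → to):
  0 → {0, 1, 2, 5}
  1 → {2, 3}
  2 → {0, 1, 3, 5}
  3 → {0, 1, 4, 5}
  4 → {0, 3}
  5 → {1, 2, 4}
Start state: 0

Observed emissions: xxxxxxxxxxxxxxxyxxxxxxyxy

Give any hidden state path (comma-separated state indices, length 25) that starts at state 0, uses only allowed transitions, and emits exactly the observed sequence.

0,1,2,5,2,1,2,5,2,5,4,0,0,0,1,3,0,1,2,5,2,1,3,1,3

  0: obs=x cand={0,1,2,4,5} pick 0 [start]
  1: obs=x cand={0,1,2,4,5} pick 1 [0->1 ok]
  2: obs=x cand={0,1,2,4,5} pick 2 [1->2 ok]
  3: obs=x cand={0,1,2,4,5} pick 5 [2->5 ok]
  4: obs=x cand={0,1,2,4,5} pick 2 [5->2 ok]
  5: obs=x cand={0,1,2,4,5} pick 1 [2->1 ok]
  6: obs=x cand={0,1,2,4,5} pick 2 [1->2 ok]
  7: obs=x cand={0,1,2,4,5} pick 5 [2->5 ok]
  8: obs=x cand={0,1,2,4,5} pick 2 [5->2 ok]
  9: obs=x cand={0,1,2,4,5} pick 5 [2->5 ok]
  10: obs=x cand={0,1,2,4,5} pick 4 [5->4 ok]
  11: obs=x cand={0,1,2,4,5} pick 0 [4->0 ok]
  12: obs=x cand={0,1,2,4,5} pick 0 [0->0 ok]
  13: obs=x cand={0,1,2,4,5} pick 0 [0->0 ok]
  14: obs=x cand={0,1,2,4,5} pick 1 [0->1 ok]
  15: obs=y cand={3} pick 3 [1->3 ok]
  16: obs=x cand={0,1,2,4,5} pick 0 [3->0 ok]
  17: obs=x cand={0,1,2,4,5} pick 1 [0->1 ok]
  18: obs=x cand={0,1,2,4,5} pick 2 [1->2 ok]
  19: obs=x cand={0,1,2,4,5} pick 5 [2->5 ok]
  20: obs=x cand={0,1,2,4,5} pick 2 [5->2 ok]
  21: obs=x cand={0,1,2,4,5} pick 1 [2->1 ok]
  22: obs=y cand={3} pick 3 [1->3 ok]
  23: obs=x cand={0,1,2,4,5} pick 1 [3->1 ok]
  24: obs=y cand={3} pick 3 [1->3 ok]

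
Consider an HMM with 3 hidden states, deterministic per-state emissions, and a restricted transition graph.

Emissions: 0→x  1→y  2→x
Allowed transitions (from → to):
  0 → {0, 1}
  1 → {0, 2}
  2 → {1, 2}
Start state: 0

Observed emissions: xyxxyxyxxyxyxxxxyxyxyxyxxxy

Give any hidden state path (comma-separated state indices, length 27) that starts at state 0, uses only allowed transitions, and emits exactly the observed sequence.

0,1,0,0,1,0,1,2,2,1,2,1,0,0,0,0,1,0,1,2,1,0,1,2,2,2,1

  0: obs=x cand={0,2} pick 0 [start]
  1: obs=y cand={1} pick 1 [0->1 ok]
  2: obs=x cand={0,2} pick 0 [1->0 ok]
  3: obs=x cand={0,2} pick 0 [0->0 ok]
  4: obs=y cand={1} pick 1 [0->1 ok]
  5: obs=x cand={0,2} pick 0 [1->0 ok]
  6: obs=y cand={1} pick 1 [0->1 ok]
  7: obs=x cand={0,2} pick 2 [1->2 ok]
  8: obs=x cand={0,2} pick 2 [2->2 ok]
  9: obs=y cand={1} pick 1 [2->1 ok]
  10: obs=x cand={0,2} pick 2 [1->2 ok]
  11: obs=y cand={1} pick 1 [2->1 ok]
  12: obs=x cand={0,2} pick 0 [1->0 ok]
  13: obs=x cand={0,2} pick 0 [0->0 ok]
  14: obs=x cand={0,2} pick 0 [0->0 ok]
  15: obs=x cand={0,2} pick 0 [0->0 ok]
  16: obs=y cand={1} pick 1 [0->1 ok]
  17: obs=x cand={0,2} pick 0 [1->0 ok]
  18: obs=y cand={1} pick 1 [0->1 ok]
  19: obs=x cand={0,2} pick 2 [1->2 ok]
  20: obs=y cand={1} pick 1 [2->1 ok]
  21: obs=x cand={0,2} pick 0 [1->0 ok]
  22: obs=y cand={1} pick 1 [0->1 ok]
  23: obs=x cand={0,2} pick 2 [1->2 ok]
  24: obs=x cand={0,2} pick 2 [2->2 ok]
  25: obs=x cand={0,2} pick 2 [2->2 ok]
  26: obs=y cand={1} pick 1 [2->1 ok]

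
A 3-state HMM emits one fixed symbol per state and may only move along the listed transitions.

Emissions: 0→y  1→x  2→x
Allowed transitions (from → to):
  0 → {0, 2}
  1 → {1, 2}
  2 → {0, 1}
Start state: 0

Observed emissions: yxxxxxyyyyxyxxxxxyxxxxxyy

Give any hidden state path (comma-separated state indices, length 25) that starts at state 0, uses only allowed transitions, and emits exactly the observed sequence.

  0: obs=y cand={0} pick 0 [start]
  1: obs=x cand={1,2} pick 2 [0->2 ok]
  2: obs=x cand={1,2} pick 1 [2->1 ok]
  3: obs=x cand={1,2} pick 1 [1->1 ok]
  4: obs=x cand={1,2} pick 1 [1->1 ok]
  5: obs=x cand={1,2} pick 2 [1->2 ok]
  6: obs=y cand={0} pick 0 [2->0 ok]
  7: obs=y cand={0} pick 0 [0->0 ok]
  8: obs=y cand={0} pick 0 [0->0 ok]
  9: obs=y cand={0} pick 0 [0->0 ok]
  10: obs=x cand={1,2} pick 2 [0->2 ok]
  11: obs=y cand={0} pick 0 [2->0 ok]
  12: obs=x cand={1,2} pick 2 [0->2 ok]
  13: obs=x cand={1,2} pick 1 [2->1 ok]
  14: obs=x cand={1,2} pick 1 [1->1 ok]
  15: obs=x cand={1,2} pick 1 [1->1 ok]
  16: obs=x cand={1,2} pick 2 [1->2 ok]
  17: obs=y cand={0} pick 0 [2->0 ok]
  18: obs=x cand={1,2} pick 2 [0->2 ok]
  19: obs=x cand={1,2} pick 1 [2->1 ok]
  20: obs=x cand={1,2} pick 2 [1->2 ok]
  21: obs=x cand={1,2} pick 1 [2->1 ok]
  22: obs=x cand={1,2} pick 2 [1->2 ok]
  23: obs=y cand={0} pick 0 [2->0 ok]
  24: obs=y cand={0} pick 0 [0->0 ok]

0,2,1,1,1,2,0,0,0,0,2,0,2,1,1,1,2,0,2,1,2,1,2,0,0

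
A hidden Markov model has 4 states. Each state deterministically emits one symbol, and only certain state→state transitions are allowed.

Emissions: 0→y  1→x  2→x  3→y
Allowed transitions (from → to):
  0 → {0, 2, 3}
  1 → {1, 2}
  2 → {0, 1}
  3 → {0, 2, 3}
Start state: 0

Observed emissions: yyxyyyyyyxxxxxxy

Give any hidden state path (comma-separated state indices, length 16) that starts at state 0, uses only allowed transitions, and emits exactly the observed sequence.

0,3,2,0,0,3,3,3,3,2,1,1,2,1,2,0

  t0 'y' -> {0,3}, take 0 (start)
  t1 'y' -> {0,3}, take 3 (0->3 ok)
  t2 'x' -> {1,2}, take 2 (3->2 ok)
  t3 'y' -> {0,3}, take 0 (2->0 ok)
  t4 'y' -> {0,3}, take 0 (0->0 ok)
  t5 'y' -> {0,3}, take 3 (0->3 ok)
  t6 'y' -> {0,3}, take 3 (3->3 ok)
  t7 'y' -> {0,3}, take 3 (3->3 ok)
  t8 'y' -> {0,3}, take 3 (3->3 ok)
  t9 'x' -> {1,2}, take 2 (3->2 ok)
  t10 'x' -> {1,2}, take 1 (2->1 ok)
  t11 'x' -> {1,2}, take 1 (1->1 ok)
  t12 'x' -> {1,2}, take 2 (1->2 ok)
  t13 'x' -> {1,2}, take 1 (2->1 ok)
  t14 'x' -> {1,2}, take 2 (1->2 ok)
  t15 'y' -> {0,3}, take 0 (2->0 ok)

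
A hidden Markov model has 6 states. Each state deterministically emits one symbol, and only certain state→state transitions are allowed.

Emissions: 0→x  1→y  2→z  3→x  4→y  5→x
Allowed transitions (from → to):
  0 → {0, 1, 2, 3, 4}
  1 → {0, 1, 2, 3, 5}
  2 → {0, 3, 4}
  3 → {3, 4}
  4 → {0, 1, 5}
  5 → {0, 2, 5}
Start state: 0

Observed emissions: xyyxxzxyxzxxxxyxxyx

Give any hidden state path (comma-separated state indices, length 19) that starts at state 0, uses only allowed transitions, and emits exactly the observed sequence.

  [0] x  {0,3,5}  => 0  start
  [1] y  {1,4}  => 1  0->1 ok
  [2] y  {1,4}  => 1  1->1 ok
  [3] x  {0,3,5}  => 5  1->5 ok
  [4] x  {0,3,5}  => 0  5->0 ok
  [5] z  {2}  => 2  0->2 ok
  [6] x  {0,3,5}  => 3  2->3 ok
  [7] y  {1,4}  => 4  3->4 ok
  [8] x  {0,3,5}  => 5  4->5 ok
  [9] z  {2}  => 2  5->2 ok
  [10] x  {0,3,5}  => 0  2->0 ok
  [11] x  {0,3,5}  => 0  0->0 ok
  [12] x  {0,3,5}  => 3  0->3 ok
  [13] x  {0,3,5}  => 3  3->3 ok
  [14] y  {1,4}  => 4  3->4 ok
  [15] x  {0,3,5}  => 0  4->0 ok
  [16] x  {0,3,5}  => 0  0->0 ok
  [17] y  {1,4}  => 4  0->4 ok
  [18] x  {0,3,5}  => 0  4->0 ok

0,1,1,5,0,2,3,4,5,2,0,0,3,3,4,0,0,4,0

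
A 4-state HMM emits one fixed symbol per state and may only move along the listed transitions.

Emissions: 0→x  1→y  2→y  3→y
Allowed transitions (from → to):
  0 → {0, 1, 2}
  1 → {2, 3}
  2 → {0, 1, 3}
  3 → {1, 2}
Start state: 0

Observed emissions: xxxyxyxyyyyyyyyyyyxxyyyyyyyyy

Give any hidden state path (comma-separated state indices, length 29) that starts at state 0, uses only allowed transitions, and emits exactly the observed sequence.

0,0,0,2,0,2,0,2,1,2,1,2,3,1,3,1,3,2,0,0,1,3,1,3,2,1,3,1,3

  [0] x  {0}  => 0  start
  [1] x  {0}  => 0  0->0 ok
  [2] x  {0}  => 0  0->0 ok
  [3] y  {1,2,3}  => 2  0->2 ok
  [4] x  {0}  => 0  2->0 ok
  [5] y  {1,2,3}  => 2  0->2 ok
  [6] x  {0}  => 0  2->0 ok
  [7] y  {1,2,3}  => 2  0->2 ok
  [8] y  {1,2,3}  => 1  2->1 ok
  [9] y  {1,2,3}  => 2  1->2 ok
  [10] y  {1,2,3}  => 1  2->1 ok
  [11] y  {1,2,3}  => 2  1->2 ok
  [12] y  {1,2,3}  => 3  2->3 ok
  [13] y  {1,2,3}  => 1  3->1 ok
  [14] y  {1,2,3}  => 3  1->3 ok
  [15] y  {1,2,3}  => 1  3->1 ok
  [16] y  {1,2,3}  => 3  1->3 ok
  [17] y  {1,2,3}  => 2  3->2 ok
  [18] x  {0}  => 0  2->0 ok
  [19] x  {0}  => 0  0->0 ok
  [20] y  {1,2,3}  => 1  0->1 ok
  [21] y  {1,2,3}  => 3  1->3 ok
  [22] y  {1,2,3}  => 1  3->1 ok
  [23] y  {1,2,3}  => 3  1->3 ok
  [24] y  {1,2,3}  => 2  3->2 ok
  [25] y  {1,2,3}  => 1  2->1 ok
  [26] y  {1,2,3}  => 3  1->3 ok
  [27] y  {1,2,3}  => 1  3->1 ok
  [28] y  {1,2,3}  => 3  1->3 ok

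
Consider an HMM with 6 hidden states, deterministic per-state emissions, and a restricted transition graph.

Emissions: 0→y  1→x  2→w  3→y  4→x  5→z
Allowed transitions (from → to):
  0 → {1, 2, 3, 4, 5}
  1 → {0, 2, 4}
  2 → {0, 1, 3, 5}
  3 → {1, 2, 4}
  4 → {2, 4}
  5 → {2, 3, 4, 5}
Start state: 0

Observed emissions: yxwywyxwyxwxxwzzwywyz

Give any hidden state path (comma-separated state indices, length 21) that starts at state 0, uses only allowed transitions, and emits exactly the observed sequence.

0,4,2,3,2,3,1,2,3,4,2,1,4,2,5,5,2,0,2,0,5

  [0] y  {0,3}  => 0  start
  [1] x  {1,4}  => 4  0->4 ok
  [2] w  {2}  => 2  4->2 ok
  [3] y  {0,3}  => 3  2->3 ok
  [4] w  {2}  => 2  3->2 ok
  [5] y  {0,3}  => 3  2->3 ok
  [6] x  {1,4}  => 1  3->1 ok
  [7] w  {2}  => 2  1->2 ok
  [8] y  {0,3}  => 3  2->3 ok
  [9] x  {1,4}  => 4  3->4 ok
  [10] w  {2}  => 2  4->2 ok
  [11] x  {1,4}  => 1  2->1 ok
  [12] x  {1,4}  => 4  1->4 ok
  [13] w  {2}  => 2  4->2 ok
  [14] z  {5}  => 5  2->5 ok
  [15] z  {5}  => 5  5->5 ok
  [16] w  {2}  => 2  5->2 ok
  [17] y  {0,3}  => 0  2->0 ok
  [18] w  {2}  => 2  0->2 ok
  [19] y  {0,3}  => 0  2->0 ok
  [20] z  {5}  => 5  0->5 ok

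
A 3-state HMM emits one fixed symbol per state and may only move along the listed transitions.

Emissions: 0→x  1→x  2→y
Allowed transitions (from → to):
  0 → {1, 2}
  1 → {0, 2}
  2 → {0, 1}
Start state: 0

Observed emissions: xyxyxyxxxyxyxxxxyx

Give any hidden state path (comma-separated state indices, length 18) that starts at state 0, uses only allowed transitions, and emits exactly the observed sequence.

0,2,0,2,0,2,1,0,1,2,0,2,0,1,0,1,2,0

  0: obs=x cand={0,1} pick 0 [start]
  1: obs=y cand={2} pick 2 [0->2 ok]
  2: obs=x cand={0,1} pick 0 [2->0 ok]
  3: obs=y cand={2} pick 2 [0->2 ok]
  4: obs=x cand={0,1} pick 0 [2->0 ok]
  5: obs=y cand={2} pick 2 [0->2 ok]
  6: obs=x cand={0,1} pick 1 [2->1 ok]
  7: obs=x cand={0,1} pick 0 [1->0 ok]
  8: obs=x cand={0,1} pick 1 [0->1 ok]
  9: obs=y cand={2} pick 2 [1->2 ok]
  10: obs=x cand={0,1} pick 0 [2->0 ok]
  11: obs=y cand={2} pick 2 [0->2 ok]
  12: obs=x cand={0,1} pick 0 [2->0 ok]
  13: obs=x cand={0,1} pick 1 [0->1 ok]
  14: obs=x cand={0,1} pick 0 [1->0 ok]
  15: obs=x cand={0,1} pick 1 [0->1 ok]
  16: obs=y cand={2} pick 2 [1->2 ok]
  17: obs=x cand={0,1} pick 0 [2->0 ok]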